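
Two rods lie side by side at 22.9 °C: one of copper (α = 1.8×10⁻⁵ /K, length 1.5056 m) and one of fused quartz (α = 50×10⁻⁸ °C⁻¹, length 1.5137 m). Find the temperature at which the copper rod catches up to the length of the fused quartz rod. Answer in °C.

T = 330.4 °C

Equal length when α₁L₁ΔT − α₂L₂ΔT = L₂ − L₁ = 8.10×10⁻³ m
α₁L₁ = 2.71008×10⁻⁵, α₂L₂ = 7.5685×10⁻⁷ → Δ(αL) = 2.634395×10⁻⁵ m/K
ΔT = 8.10×10⁻³ / 2.634395×10⁻⁵ = 307.471 K, so T = 22.9 + 307.471 = 330.371 °C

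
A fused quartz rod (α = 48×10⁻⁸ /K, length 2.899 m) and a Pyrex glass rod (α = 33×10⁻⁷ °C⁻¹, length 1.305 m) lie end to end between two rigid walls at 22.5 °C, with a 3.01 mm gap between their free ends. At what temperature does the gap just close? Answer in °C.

α₁L₁ = 1.39152×10⁻⁶ m/K, α₂L₂ = 4.3065×10⁻⁶ m/K → total 5.69802×10⁻⁶ m/K
ΔT = g/(α₁L₁+α₂L₂) = 3.01×10⁻³ / 5.69802×10⁻⁶ = 528.25 K
T = 22.5 + 528.25 = 550.75 °C

T = 551 °C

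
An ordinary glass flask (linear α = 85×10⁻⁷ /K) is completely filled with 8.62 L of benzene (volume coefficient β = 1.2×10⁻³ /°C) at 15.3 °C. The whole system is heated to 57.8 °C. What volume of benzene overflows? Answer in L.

The flask also expands: β_container ≈ 3α = 2.55×10⁻⁵ /K
Net overflow = V₀(β_liq − 3α_cont)ΔT
β − 3α = 1.20×10⁻³ − 2.55×10⁻⁵ = 1.1745×10⁻³ /K; ΔT = 42.5 K
ΔV = 8.62 × 1.1745×10⁻³ × 42.5 = 0.430 L

0.430 L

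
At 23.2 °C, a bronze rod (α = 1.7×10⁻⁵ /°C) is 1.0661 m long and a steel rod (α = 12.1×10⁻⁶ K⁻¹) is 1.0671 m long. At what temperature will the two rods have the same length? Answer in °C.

L₁(1 + α₁ΔT) = L₂(1 + α₂ΔT) ⇒ ΔT = (L₂ − L₁)/(α₁L₁ − α₂L₂)
L₂ − L₁ = 1.0671 − 1.0661 = 1.00×10⁻³ m
α₁L₁ − α₂L₂ = 1.7×10⁻⁵×1.0661 − 12.1×10⁻⁶×1.0671 = 5.21179×10⁻⁶ m/K
ΔT = 1.00×10⁻³ / 5.21179×10⁻⁶ = 191.873 K
T = 23.2 + 191.873 = 215.073 °C

T = 215.1 °C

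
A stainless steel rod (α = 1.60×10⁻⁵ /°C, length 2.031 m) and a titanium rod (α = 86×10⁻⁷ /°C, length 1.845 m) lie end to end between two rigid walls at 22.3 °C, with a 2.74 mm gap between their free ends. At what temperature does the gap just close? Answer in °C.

T = 79.0 °C

Gap closes when ΔL₁ + ΔL₂ = 2.74 mm = 2.74×10⁻³ m
(α₁L₁ + α₂L₂)ΔT = g
α₁L₁ + α₂L₂ = 1.60×10⁻⁵×2.031 + 86×10⁻⁷×1.845 = 4.8363×10⁻⁵ m/K
ΔT = 2.74×10⁻³ / 4.8363×10⁻⁵ = 56.655 K
T = 22.3 + 56.655 = 78.955 °C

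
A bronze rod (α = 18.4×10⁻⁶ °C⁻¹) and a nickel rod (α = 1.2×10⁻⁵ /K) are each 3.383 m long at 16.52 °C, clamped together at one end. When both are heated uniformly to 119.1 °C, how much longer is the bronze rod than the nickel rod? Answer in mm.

2.22 mm

ΔT = 102.58 K
bronze: ΔL = 18.4×10⁻⁶ × 3.383 m × 102.58 = 6.3853×10⁻³ m = 6.3853 mm
nickel: ΔL = 1.2×10⁻⁵ × 3.383 m × 102.58 = 4.1643×10⁻³ m = 4.1643 mm
difference = 6.3853 − 4.1643 = 2.2210 mm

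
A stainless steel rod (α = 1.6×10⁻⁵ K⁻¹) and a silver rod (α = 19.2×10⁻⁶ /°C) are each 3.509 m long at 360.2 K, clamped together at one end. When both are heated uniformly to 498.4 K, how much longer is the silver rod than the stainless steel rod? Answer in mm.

ΔT = 138.2 K
stainless steel: ΔL = 1.6×10⁻⁵ × 3.509 m × 138.2 = 7.7591×10⁻³ m = 7.7591 mm
silver: ΔL = 19.2×10⁻⁶ × 3.509 m × 138.2 = 9.3109×10⁻³ m = 9.3109 mm
difference = 9.3109 − 7.7591 = 1.5518 mm

1.55 mm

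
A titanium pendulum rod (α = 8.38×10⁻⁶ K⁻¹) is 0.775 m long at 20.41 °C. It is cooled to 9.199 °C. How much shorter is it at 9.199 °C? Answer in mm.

ΔL = 0.0728 mm

|ΔT| = |9.199 − 20.41| = 11.211 K
ΔL = αL₀ΔT = (8.38×10⁻⁶)(0.775)(11.211) = 7.28×10⁻⁵ m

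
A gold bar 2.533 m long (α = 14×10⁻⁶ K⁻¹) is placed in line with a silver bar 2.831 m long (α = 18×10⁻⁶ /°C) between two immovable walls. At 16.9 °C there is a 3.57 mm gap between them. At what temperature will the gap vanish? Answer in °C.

T = 58.2 °C

α₁L₁ = 3.5462×10⁻⁵ m/K, α₂L₂ = 5.0958×10⁻⁵ m/K → total 8.642×10⁻⁵ m/K
ΔT = g/(α₁L₁+α₂L₂) = 3.57×10⁻³ / 8.642×10⁻⁵ = 41.310 K
T = 16.9 + 41.310 = 58.210 °C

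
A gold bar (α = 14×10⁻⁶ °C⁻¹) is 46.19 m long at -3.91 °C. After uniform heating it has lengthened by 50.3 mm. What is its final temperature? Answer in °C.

ΔL = αL₀ΔT ⇒ ΔT = ΔL / (αL₀)
ΔT = 50.3×10⁻³ m / (14×10⁻⁶ × 46.19 m) = 77.784 K
T = -3.91 + 77.784 = 73.874 °C

T = 73.9 °C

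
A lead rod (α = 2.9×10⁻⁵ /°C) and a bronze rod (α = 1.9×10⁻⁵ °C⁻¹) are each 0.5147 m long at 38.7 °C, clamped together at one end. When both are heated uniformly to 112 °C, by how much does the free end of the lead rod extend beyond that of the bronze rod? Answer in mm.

ΔT = 73.3 K
lead: ΔL = 2.9×10⁻⁵ × 0.5147 m × 73.3 = 1.0941×10⁻³ m = 1.0941 mm
bronze: ΔL = 1.9×10⁻⁵ × 0.5147 m × 73.3 = 7.1682×10⁻⁴ m = 0.71682 mm
difference = 1.0941 − 0.71682 = 0.37728 mm

0.377 mm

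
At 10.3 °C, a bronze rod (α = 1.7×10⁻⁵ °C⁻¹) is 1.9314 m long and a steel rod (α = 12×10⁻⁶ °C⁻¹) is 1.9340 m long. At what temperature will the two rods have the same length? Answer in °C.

Equal length when α₁L₁ΔT − α₂L₂ΔT = L₂ − L₁ = 2.60×10⁻³ m
α₁L₁ = 3.28338×10⁻⁵, α₂L₂ = 2.3208×10⁻⁵ → Δ(αL) = 9.6258×10⁻⁶ m/K
ΔT = 2.60×10⁻³ / 9.6258×10⁻⁶ = 270.107 K, so T = 10.3 + 270.107 = 280.407 °C

T = 280.4 °C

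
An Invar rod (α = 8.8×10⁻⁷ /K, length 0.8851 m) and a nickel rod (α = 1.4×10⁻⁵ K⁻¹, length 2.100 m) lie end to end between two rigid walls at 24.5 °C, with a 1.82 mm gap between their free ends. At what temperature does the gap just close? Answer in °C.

T = 84.8 °C

Gap closes when ΔL₁ + ΔL₂ = 1.82 mm = 1.82×10⁻³ m
(α₁L₁ + α₂L₂)ΔT = g
α₁L₁ + α₂L₂ = 8.8×10⁻⁷×0.8851 + 1.4×10⁻⁵×2.100 = 3.0178888×10⁻⁵ m/K
ΔT = 1.82×10⁻³ / 3.0178888×10⁻⁵ = 60.307 K
T = 24.5 + 60.307 = 84.807 °C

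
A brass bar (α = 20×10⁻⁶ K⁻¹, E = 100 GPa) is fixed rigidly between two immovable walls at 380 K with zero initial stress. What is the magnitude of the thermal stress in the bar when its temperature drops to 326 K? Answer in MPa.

σ = 108 MPa

Fully constrained: the free strain ε = αΔT is blocked, so σ = Eε = EαΔT.
|ΔT| = 54 K
σ = 100×10⁹ × 20×10⁻⁶ × 54 = 1.08×10⁸ Pa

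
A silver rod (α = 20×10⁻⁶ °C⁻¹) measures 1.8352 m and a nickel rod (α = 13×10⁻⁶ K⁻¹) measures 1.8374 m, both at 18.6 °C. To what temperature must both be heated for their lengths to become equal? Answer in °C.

Equal length when α₁L₁ΔT − α₂L₂ΔT = L₂ − L₁ = 2.20×10⁻³ m
α₁L₁ = 3.6704×10⁻⁵, α₂L₂ = 2.38862×10⁻⁵ → Δ(αL) = 1.28178×10⁻⁵ m/K
ΔT = 2.20×10⁻³ / 1.28178×10⁻⁵ = 171.636 K, so T = 18.6 + 171.636 = 190.236 °C

T = 190.2 °C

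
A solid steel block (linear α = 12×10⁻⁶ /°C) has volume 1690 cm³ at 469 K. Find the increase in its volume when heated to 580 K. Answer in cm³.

ΔV = 6.75 cm³

Isotropic solid: β ≈ 3α = 3.6×10⁻⁵ /K; ΔT = 111 K
ΔV = 3αV₀ΔT = 3(12×10⁻⁶)(1690)(111) = 6.75 cm³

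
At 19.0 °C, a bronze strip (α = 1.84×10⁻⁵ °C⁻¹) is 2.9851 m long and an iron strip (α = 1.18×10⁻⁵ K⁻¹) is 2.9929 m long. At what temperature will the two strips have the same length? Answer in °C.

T = 416.8 °C

L₁(1 + α₁ΔT) = L₂(1 + α₂ΔT) ⇒ ΔT = (L₂ − L₁)/(α₁L₁ − α₂L₂)
L₂ − L₁ = 2.9929 − 2.9851 = 7.80×10⁻³ m
α₁L₁ − α₂L₂ = 1.84×10⁻⁵×2.9851 − 1.18×10⁻⁵×2.9929 = 1.960962×10⁻⁵ m/K
ΔT = 7.80×10⁻³ / 1.960962×10⁻⁵ = 397.764 K
T = 19.0 + 397.764 = 416.764 °C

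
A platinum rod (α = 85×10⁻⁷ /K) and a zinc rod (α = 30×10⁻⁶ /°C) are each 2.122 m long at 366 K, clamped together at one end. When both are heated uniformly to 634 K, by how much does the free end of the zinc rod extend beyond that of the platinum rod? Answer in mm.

ΔT = 268 K
platinum: ΔL = 85×10⁻⁷ × 2.122 m × 268 = 4.8339×10⁻³ m = 4.8339 mm
zinc: ΔL = 30×10⁻⁶ × 2.122 m × 268 = 1.7061×10⁻² m = 17.061 mm
difference = 17.061 − 4.8339 = 12.2271 mm

12.2 mm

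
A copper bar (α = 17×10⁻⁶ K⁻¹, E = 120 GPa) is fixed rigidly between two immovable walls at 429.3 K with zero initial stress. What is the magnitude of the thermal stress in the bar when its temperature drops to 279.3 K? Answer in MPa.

σ = 306 MPa

Fully constrained: the free strain ε = αΔT is blocked, so σ = Eε = EαΔT.
|ΔT| = 150.0 K
σ = 120×10⁹ × 17×10⁻⁶ × 150.0 = 3.06×10⁸ Pa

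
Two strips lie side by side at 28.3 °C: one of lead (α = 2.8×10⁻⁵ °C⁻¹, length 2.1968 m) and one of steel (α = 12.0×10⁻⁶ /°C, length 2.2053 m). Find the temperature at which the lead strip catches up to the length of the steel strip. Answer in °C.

L₁(1 + α₁ΔT) = L₂(1 + α₂ΔT) ⇒ ΔT = (L₂ − L₁)/(α₁L₁ − α₂L₂)
L₂ − L₁ = 2.2053 − 2.1968 = 8.50×10⁻³ m
α₁L₁ − α₂L₂ = 2.8×10⁻⁵×2.1968 − 12.0×10⁻⁶×2.2053 = 3.50468×10⁻⁵ m/K
ΔT = 8.50×10⁻³ / 3.50468×10⁻⁵ = 242.533 K
T = 28.3 + 242.533 = 270.833 °C

T = 270.8 °C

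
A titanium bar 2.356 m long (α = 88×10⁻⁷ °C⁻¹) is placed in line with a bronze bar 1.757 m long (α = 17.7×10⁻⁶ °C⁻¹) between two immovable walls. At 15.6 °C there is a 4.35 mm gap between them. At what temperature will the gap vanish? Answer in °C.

α₁L₁ = 2.07328×10⁻⁵ m/K, α₂L₂ = 3.10989×10⁻⁵ m/K → total 5.18317×10⁻⁵ m/K
ΔT = g/(α₁L₁+α₂L₂) = 4.35×10⁻³ / 5.18317×10⁻⁵ = 83.925 K
T = 15.6 + 83.925 = 99.525 °C

T = 99.5 °C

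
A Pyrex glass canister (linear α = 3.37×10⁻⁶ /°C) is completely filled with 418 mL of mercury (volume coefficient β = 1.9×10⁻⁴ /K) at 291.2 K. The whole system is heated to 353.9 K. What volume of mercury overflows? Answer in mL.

The canister also expands: β_container ≈ 3α = 1.011×10⁻⁵ /K
Net overflow = V₀(β_liq − 3α_cont)ΔT
β − 3α = 1.90×10⁻⁴ − 1.011×10⁻⁵ = 1.7989×10⁻⁴ /K; ΔT = 62.7 K
ΔV = 418 × 1.7989×10⁻⁴ × 62.7 = 4.71 mL

4.71 mL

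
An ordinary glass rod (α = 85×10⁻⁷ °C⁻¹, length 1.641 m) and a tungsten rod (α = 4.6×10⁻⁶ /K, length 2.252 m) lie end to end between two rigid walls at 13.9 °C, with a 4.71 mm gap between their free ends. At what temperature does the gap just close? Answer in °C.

Gap closes when ΔL₁ + ΔL₂ = 4.71 mm = 4.71×10⁻³ m
(α₁L₁ + α₂L₂)ΔT = g
α₁L₁ + α₂L₂ = 85×10⁻⁷×1.641 + 4.6×10⁻⁶×2.252 = 2.43077×10⁻⁵ m/K
ΔT = 4.71×10⁻³ / 2.43077×10⁻⁵ = 193.77 K
T = 13.9 + 193.77 = 207.67 °C

T = 208 °C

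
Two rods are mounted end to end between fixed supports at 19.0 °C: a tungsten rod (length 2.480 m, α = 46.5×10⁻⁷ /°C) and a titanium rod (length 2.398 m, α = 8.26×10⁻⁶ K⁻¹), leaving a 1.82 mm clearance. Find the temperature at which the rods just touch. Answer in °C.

T = 77.1 °C

α₁L₁ = 1.1532×10⁻⁵ m/K, α₂L₂ = 1.980748×10⁻⁵ m/K → total 3.133948×10⁻⁵ m/K
ΔT = g/(α₁L₁+α₂L₂) = 1.82×10⁻³ / 3.133948×10⁻⁵ = 58.074 K
T = 19.0 + 58.074 = 77.074 °C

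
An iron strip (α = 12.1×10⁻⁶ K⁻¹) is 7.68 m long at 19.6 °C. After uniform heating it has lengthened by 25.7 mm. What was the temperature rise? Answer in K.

ΔL = αL₀ΔT ⇒ ΔT = ΔL / (αL₀)
ΔT = 25.7×10⁻³ m / (12.1×10⁻⁶ × 7.68 m) = 276.56 K

ΔT = 277 K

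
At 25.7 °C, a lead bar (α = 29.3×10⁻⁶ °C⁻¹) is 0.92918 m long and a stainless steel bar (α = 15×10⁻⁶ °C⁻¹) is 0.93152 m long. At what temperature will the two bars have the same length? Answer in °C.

L₁(1 + α₁ΔT) = L₂(1 + α₂ΔT) ⇒ ΔT = (L₂ − L₁)/(α₁L₁ − α₂L₂)
L₂ − L₁ = 0.93152 − 0.92918 = 2.34×10⁻³ m
α₁L₁ − α₂L₂ = 29.3×10⁻⁶×0.92918 − 15×10⁻⁶×0.93152 = 1.3252174×10⁻⁵ m/K
ΔT = 2.34×10⁻³ / 1.3252174×10⁻⁵ = 176.575 K
T = 25.7 + 176.575 = 202.275 °C

T = 202.3 °C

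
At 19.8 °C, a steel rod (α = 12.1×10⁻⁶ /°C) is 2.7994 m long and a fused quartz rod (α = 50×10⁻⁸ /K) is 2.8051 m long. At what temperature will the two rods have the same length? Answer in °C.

L₁(1 + α₁ΔT) = L₂(1 + α₂ΔT) ⇒ ΔT = (L₂ − L₁)/(α₁L₁ − α₂L₂)
L₂ − L₁ = 2.8051 − 2.7994 = 5.70×10⁻³ m
α₁L₁ − α₂L₂ = 12.1×10⁻⁶×2.7994 − 50×10⁻⁸×2.8051 = 3.247019×10⁻⁵ m/K
ΔT = 5.70×10⁻³ / 3.247019×10⁻⁵ = 175.546 K
T = 19.8 + 175.546 = 195.346 °C

T = 195.3 °C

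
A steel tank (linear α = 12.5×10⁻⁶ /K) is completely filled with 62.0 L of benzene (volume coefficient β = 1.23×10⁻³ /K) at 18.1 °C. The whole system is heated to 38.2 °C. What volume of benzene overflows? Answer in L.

The tank also expands: β_container ≈ 3α = 3.75×10⁻⁵ /K
Net overflow = V₀(β_liq − 3α_cont)ΔT
β − 3α = 1.23×10⁻³ − 3.75×10⁻⁵ = 1.1925×10⁻³ /K; ΔT = 20.1 K
ΔV = 62.0 × 1.1925×10⁻³ × 20.1 = 1.49 L

1.49 L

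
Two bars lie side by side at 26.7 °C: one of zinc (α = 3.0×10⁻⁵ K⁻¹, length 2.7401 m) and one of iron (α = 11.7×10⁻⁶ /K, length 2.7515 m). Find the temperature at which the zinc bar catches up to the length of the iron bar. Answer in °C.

T = 254.7 °C

L₁(1 + α₁ΔT) = L₂(1 + α₂ΔT) ⇒ ΔT = (L₂ − L₁)/(α₁L₁ − α₂L₂)
L₂ − L₁ = 2.7515 − 2.7401 = 1.14×10⁻² m
α₁L₁ − α₂L₂ = 3.0×10⁻⁵×2.7401 − 11.7×10⁻⁶×2.7515 = 5.001045×10⁻⁵ m/K
ΔT = 1.14×10⁻² / 5.001045×10⁻⁵ = 227.952 K
T = 26.7 + 227.952 = 254.652 °C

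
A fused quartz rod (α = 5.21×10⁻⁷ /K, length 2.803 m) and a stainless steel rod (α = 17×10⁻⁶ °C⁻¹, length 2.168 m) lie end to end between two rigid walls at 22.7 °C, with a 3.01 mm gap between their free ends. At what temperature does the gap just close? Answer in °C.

α₁L₁ = 1.460363×10⁻⁶ m/K, α₂L₂ = 3.6856×10⁻⁵ m/K → total 3.8316363×10⁻⁵ m/K
ΔT = g/(α₁L₁+α₂L₂) = 3.01×10⁻³ / 3.8316363×10⁻⁵ = 78.56 K
T = 22.7 + 78.56 = 101.26 °C

T = 101 °C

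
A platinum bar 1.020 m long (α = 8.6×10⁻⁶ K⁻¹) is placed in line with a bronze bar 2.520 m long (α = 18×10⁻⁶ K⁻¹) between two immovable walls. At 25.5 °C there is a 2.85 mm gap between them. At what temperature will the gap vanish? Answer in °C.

T = 78.1 °C

Gap closes when ΔL₁ + ΔL₂ = 2.85 mm = 2.85×10⁻³ m
(α₁L₁ + α₂L₂)ΔT = g
α₁L₁ + α₂L₂ = 8.6×10⁻⁶×1.020 + 18×10⁻⁶×2.520 = 5.4132×10⁻⁵ m/K
ΔT = 2.85×10⁻³ / 5.4132×10⁻⁵ = 52.649 K
T = 25.5 + 52.649 = 78.149 °C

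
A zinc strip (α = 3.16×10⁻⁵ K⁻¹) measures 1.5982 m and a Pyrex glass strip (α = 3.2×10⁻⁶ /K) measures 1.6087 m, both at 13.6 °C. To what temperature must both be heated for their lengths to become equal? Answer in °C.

L₁(1 + α₁ΔT) = L₂(1 + α₂ΔT) ⇒ ΔT = (L₂ − L₁)/(α₁L₁ − α₂L₂)
L₂ − L₁ = 1.6087 − 1.5982 = 1.05×10⁻² m
α₁L₁ − α₂L₂ = 3.16×10⁻⁵×1.5982 − 3.2×10⁻⁶×1.6087 = 4.535528×10⁻⁵ m/K
ΔT = 1.05×10⁻² / 4.535528×10⁻⁵ = 231.506 K
T = 13.6 + 231.506 = 245.106 °C

T = 245.1 °C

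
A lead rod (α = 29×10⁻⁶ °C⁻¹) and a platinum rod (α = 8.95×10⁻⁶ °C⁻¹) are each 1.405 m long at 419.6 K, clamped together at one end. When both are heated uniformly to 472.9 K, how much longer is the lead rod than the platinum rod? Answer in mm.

1.50 mm

ΔT = 53.3 K
lead: ΔL = 29×10⁻⁶ × 1.405 m × 53.3 = 2.1717×10⁻³ m = 2.1717 mm
platinum: ΔL = 8.95×10⁻⁶ × 1.405 m × 53.3 = 6.7023×10⁻⁴ m = 0.67023 mm
difference = 2.1717 − 0.67023 = 1.50147 mm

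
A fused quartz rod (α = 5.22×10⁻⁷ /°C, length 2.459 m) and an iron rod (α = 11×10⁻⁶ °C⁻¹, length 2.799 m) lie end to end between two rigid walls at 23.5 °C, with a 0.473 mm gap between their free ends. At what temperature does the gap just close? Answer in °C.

T = 38.2 °C

α₁L₁ = 1.283598×10⁻⁶ m/K, α₂L₂ = 3.0789×10⁻⁵ m/K → total 3.2072598×10⁻⁵ m/K
ΔT = g/(α₁L₁+α₂L₂) = 4.73×10⁻⁴ / 3.2072598×10⁻⁵ = 14.748 K
T = 23.5 + 14.748 = 38.248 °C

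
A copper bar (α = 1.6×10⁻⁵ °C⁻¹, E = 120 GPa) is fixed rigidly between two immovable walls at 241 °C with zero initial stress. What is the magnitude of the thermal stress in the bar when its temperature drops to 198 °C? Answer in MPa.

σ = 82.6 MPa

Fully constrained: the free strain ε = αΔT is blocked, so σ = Eε = EαΔT.
|ΔT| = 43 K
σ = 120×10⁹ × 1.6×10⁻⁵ × 43 = 8.26×10⁷ Pa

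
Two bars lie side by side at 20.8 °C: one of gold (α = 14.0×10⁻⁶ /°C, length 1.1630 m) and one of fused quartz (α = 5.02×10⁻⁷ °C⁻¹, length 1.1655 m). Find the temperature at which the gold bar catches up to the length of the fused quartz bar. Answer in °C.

L₁(1 + α₁ΔT) = L₂(1 + α₂ΔT) ⇒ ΔT = (L₂ − L₁)/(α₁L₁ − α₂L₂)
L₂ − L₁ = 1.1655 − 1.1630 = 2.50×10⁻³ m
α₁L₁ − α₂L₂ = 14.0×10⁻⁶×1.1630 − 5.02×10⁻⁷×1.1655 = 1.5696919×10⁻⁵ m/K
ΔT = 2.50×10⁻³ / 1.5696919×10⁻⁵ = 159.267 K
T = 20.8 + 159.267 = 180.067 °C

T = 180.1 °C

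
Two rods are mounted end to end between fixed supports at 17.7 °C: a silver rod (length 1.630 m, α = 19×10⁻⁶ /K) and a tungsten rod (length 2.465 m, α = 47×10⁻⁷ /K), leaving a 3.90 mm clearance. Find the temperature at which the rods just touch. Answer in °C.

α₁L₁ = 3.097×10⁻⁵ m/K, α₂L₂ = 1.15855×10⁻⁵ m/K → total 4.25555×10⁻⁵ m/K
ΔT = g/(α₁L₁+α₂L₂) = 3.90×10⁻³ / 4.25555×10⁻⁵ = 91.65 K
T = 17.7 + 91.65 = 109.35 °C

T = 109 °C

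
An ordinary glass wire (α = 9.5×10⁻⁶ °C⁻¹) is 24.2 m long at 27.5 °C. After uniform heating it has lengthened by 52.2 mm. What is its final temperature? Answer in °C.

T = 255 °C

ΔL = αL₀ΔT ⇒ ΔT = ΔL / (αL₀)
ΔT = 52.2×10⁻³ m / (9.5×10⁻⁶ × 24.2 m) = 227.06 K
T = 27.5 + 227.06 = 254.56 °C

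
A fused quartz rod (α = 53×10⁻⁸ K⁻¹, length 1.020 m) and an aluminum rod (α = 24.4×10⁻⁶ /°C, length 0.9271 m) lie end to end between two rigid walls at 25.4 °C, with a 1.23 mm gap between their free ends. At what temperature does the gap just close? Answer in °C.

Gap closes when ΔL₁ + ΔL₂ = 1.23 mm = 1.23×10⁻³ m
(α₁L₁ + α₂L₂)ΔT = g
α₁L₁ + α₂L₂ = 53×10⁻⁸×1.020 + 24.4×10⁻⁶×0.9271 = 2.316184×10⁻⁵ m/K
ΔT = 1.23×10⁻³ / 2.316184×10⁻⁵ = 53.105 K
T = 25.4 + 53.105 = 78.505 °C

T = 78.5 °C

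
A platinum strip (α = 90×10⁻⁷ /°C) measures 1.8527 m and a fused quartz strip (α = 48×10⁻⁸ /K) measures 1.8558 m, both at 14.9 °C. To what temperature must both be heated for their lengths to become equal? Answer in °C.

Equal length when α₁L₁ΔT − α₂L₂ΔT = L₂ − L₁ = 3.10×10⁻³ m
α₁L₁ = 1.66743×10⁻⁵, α₂L₂ = 8.90784×10⁻⁷ → Δ(αL) = 1.5783516×10⁻⁵ m/K
ΔT = 3.10×10⁻³ / 1.5783516×10⁻⁵ = 196.407 K, so T = 14.9 + 196.407 = 211.307 °C

T = 211.3 °C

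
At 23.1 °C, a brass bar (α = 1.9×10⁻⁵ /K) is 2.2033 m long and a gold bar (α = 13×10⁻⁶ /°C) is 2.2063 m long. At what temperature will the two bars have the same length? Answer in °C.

L₁(1 + α₁ΔT) = L₂(1 + α₂ΔT) ⇒ ΔT = (L₂ − L₁)/(α₁L₁ − α₂L₂)
L₂ − L₁ = 2.2063 − 2.2033 = 3.00×10⁻³ m
α₁L₁ − α₂L₂ = 1.9×10⁻⁵×2.2033 − 13×10⁻⁶×2.2063 = 1.31808×10⁻⁵ m/K
ΔT = 3.00×10⁻³ / 1.31808×10⁻⁵ = 227.604 K
T = 23.1 + 227.604 = 250.704 °C

T = 250.7 °C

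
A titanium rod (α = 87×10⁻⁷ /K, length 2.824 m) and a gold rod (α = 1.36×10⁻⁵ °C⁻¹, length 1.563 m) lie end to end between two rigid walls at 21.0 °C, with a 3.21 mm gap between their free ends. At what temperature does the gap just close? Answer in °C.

Gap closes when ΔL₁ + ΔL₂ = 3.21 mm = 3.21×10⁻³ m
(α₁L₁ + α₂L₂)ΔT = g
α₁L₁ + α₂L₂ = 87×10⁻⁷×2.824 + 1.36×10⁻⁵×1.563 = 4.58256×10⁻⁵ m/K
ΔT = 3.21×10⁻³ / 4.58256×10⁻⁵ = 70.048 K
T = 21.0 + 70.048 = 91.048 °C

T = 91.0 °C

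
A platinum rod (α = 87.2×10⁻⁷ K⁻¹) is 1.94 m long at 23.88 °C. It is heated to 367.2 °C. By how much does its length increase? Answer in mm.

ΔL = 5.81 mm

|ΔT| = |367.2 − 23.88| = 343.32 K
ΔL = αL₀ΔT = (87.2×10⁻⁷)(1.94)(343.32) = 5.81×10⁻³ m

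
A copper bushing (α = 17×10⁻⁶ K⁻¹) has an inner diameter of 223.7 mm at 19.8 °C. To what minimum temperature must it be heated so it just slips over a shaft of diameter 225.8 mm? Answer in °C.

Required Δd = 225.8 − 223.7 = 2.1 mm
Δd = αd₀ΔT ⇒ ΔT = Δd/(αd₀) = 2.1 / (17×10⁻⁶ × 223.7) = 552.21 K
T_min = 19.8 + 552.21 = 572.01 °C

T = 572 °C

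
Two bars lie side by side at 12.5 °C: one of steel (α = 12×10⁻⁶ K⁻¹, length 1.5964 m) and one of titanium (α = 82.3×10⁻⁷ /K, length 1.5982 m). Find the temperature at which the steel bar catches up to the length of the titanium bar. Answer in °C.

Equal length when α₁L₁ΔT − α₂L₂ΔT = L₂ − L₁ = 1.80×10⁻³ m
α₁L₁ = 1.91568×10⁻⁵, α₂L₂ = 1.3153186×10⁻⁵ → Δ(αL) = 6.003614×10⁻⁶ m/K
ΔT = 1.80×10⁻³ / 6.003614×10⁻⁶ = 299.819 K, so T = 12.5 + 299.819 = 312.319 °C

T = 312.3 °C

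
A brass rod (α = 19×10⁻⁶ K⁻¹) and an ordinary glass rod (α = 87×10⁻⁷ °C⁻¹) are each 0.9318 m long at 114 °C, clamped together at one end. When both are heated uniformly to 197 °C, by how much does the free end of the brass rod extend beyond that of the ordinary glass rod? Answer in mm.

ΔT = 83 K
brass: ΔL = 19×10⁻⁶ × 0.9318 m × 83 = 1.4694×10⁻³ m = 1.4694 mm
ordinary glass: ΔL = 87×10⁻⁷ × 0.9318 m × 83 = 6.7285×10⁻⁴ m = 0.67285 mm
difference = 1.4694 − 0.67285 = 0.79655 mm

0.797 mm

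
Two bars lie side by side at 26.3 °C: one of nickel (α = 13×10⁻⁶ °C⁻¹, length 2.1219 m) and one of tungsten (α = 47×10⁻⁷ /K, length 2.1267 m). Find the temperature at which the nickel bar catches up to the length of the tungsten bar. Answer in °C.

T = 299.2 °C

Equal length when α₁L₁ΔT − α₂L₂ΔT = L₂ − L₁ = 4.80×10⁻³ m
α₁L₁ = 2.75847×10⁻⁵, α₂L₂ = 9.99549×10⁻⁶ → Δ(αL) = 1.758921×10⁻⁵ m/K
ΔT = 4.80×10⁻³ / 1.758921×10⁻⁵ = 272.895 K, so T = 26.3 + 272.895 = 299.195 °C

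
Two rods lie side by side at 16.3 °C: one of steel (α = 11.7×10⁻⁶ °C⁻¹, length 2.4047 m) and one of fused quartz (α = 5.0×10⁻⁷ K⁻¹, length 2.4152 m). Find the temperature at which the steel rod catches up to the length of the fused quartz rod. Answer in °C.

Equal length when α₁L₁ΔT − α₂L₂ΔT = L₂ − L₁ = 1.05×10⁻² m
α₁L₁ = 2.813499×10⁻⁵, α₂L₂ = 1.2076×10⁻⁶ → Δ(αL) = 2.692739×10⁻⁵ m/K
ΔT = 1.05×10⁻² / 2.692739×10⁻⁵ = 389.938 K, so T = 16.3 + 389.938 = 406.238 °C

T = 406.2 °C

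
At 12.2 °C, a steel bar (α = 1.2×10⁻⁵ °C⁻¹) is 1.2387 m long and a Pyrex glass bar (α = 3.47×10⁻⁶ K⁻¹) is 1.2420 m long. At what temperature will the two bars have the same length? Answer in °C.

T = 324.9 °C

L₁(1 + α₁ΔT) = L₂(1 + α₂ΔT) ⇒ ΔT = (L₂ − L₁)/(α₁L₁ − α₂L₂)
L₂ − L₁ = 1.2420 − 1.2387 = 3.30×10⁻³ m
α₁L₁ − α₂L₂ = 1.2×10⁻⁵×1.2387 − 3.47×10⁻⁶×1.2420 = 1.055466×10⁻⁵ m/K
ΔT = 3.30×10⁻³ / 1.055466×10⁻⁵ = 312.658 K
T = 12.2 + 312.658 = 324.858 °C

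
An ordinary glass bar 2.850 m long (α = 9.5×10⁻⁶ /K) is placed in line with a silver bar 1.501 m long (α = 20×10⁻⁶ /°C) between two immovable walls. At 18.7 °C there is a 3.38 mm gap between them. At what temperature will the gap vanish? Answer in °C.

Gap closes when ΔL₁ + ΔL₂ = 3.38 mm = 3.38×10⁻³ m
(α₁L₁ + α₂L₂)ΔT = g
α₁L₁ + α₂L₂ = 9.5×10⁻⁶×2.850 + 20×10⁻⁶×1.501 = 5.7095×10⁻⁵ m/K
ΔT = 3.38×10⁻³ / 5.7095×10⁻⁵ = 59.200 K
T = 18.7 + 59.200 = 77.900 °C

T = 77.9 °C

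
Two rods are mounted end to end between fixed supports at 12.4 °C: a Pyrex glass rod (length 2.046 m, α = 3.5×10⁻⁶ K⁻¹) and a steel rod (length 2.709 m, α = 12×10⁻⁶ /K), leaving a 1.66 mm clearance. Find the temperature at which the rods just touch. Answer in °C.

α₁L₁ = 7.161×10⁻⁶ m/K, α₂L₂ = 3.2508×10⁻⁵ m/K → total 3.9669×10⁻⁵ m/K
ΔT = g/(α₁L₁+α₂L₂) = 1.66×10⁻³ / 3.9669×10⁻⁵ = 41.846 K
T = 12.4 + 41.846 = 54.246 °C

T = 54.2 °C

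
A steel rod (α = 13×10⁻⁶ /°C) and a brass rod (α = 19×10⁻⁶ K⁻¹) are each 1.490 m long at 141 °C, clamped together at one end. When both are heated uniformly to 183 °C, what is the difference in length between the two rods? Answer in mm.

0.375 mm

ΔT = 42 K
steel: ΔL = 13×10⁻⁶ × 1.490 m × 42 = 8.1354×10⁻⁴ m = 0.81354 mm
brass: ΔL = 19×10⁻⁶ × 1.490 m × 42 = 1.1890×10⁻³ m = 1.1890 mm
difference = 1.1890 − 0.81354 = 0.37546 mm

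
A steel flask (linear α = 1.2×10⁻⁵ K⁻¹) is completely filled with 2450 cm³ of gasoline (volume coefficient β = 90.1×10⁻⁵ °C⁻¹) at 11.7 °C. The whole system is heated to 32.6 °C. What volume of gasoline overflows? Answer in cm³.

The flask also expands: β_container ≈ 3α = 3.6×10⁻⁵ /K
Net overflow = V₀(β_liq − 3α_cont)ΔT
β − 3α = 9.01×10⁻⁴ − 3.6×10⁻⁵ = 8.65×10⁻⁴ /K; ΔT = 20.9 K
ΔV = 2450 × 8.65×10⁻⁴ × 20.9 = 44.3 cm³

44.3 cm³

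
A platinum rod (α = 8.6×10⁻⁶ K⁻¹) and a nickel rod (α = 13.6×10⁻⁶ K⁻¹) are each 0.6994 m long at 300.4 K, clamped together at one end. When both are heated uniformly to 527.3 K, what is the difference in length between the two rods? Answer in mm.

ΔT = 226.9 K
platinum: ΔL = 8.6×10⁻⁶ × 0.6994 m × 226.9 = 1.3648×10⁻³ m = 1.3648 mm
nickel: ΔL = 13.6×10⁻⁶ × 0.6994 m × 226.9 = 2.1582×10⁻³ m = 2.1582 mm
difference = 2.1582 − 1.3648 = 0.7934 mm

0.793 mm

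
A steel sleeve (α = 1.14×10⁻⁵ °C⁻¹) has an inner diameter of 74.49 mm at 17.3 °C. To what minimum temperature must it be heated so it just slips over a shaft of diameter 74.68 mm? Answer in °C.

Required Δd = 74.68 − 74.49 = 0.19 mm
Δd = αd₀ΔT ⇒ ΔT = Δd/(αd₀) = 0.19 / (1.14×10⁻⁵ × 74.49) = 223.74 K
T_min = 17.3 + 223.74 = 241.04 °C

T = 241 °C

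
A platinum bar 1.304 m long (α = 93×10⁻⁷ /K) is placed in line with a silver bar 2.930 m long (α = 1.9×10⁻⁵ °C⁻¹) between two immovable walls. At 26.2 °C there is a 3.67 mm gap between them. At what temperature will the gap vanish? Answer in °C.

α₁L₁ = 1.21272×10⁻⁵ m/K, α₂L₂ = 5.567×10⁻⁵ m/K → total 6.77972×10⁻⁵ m/K
ΔT = g/(α₁L₁+α₂L₂) = 3.67×10⁻³ / 6.77972×10⁻⁵ = 54.132 K
T = 26.2 + 54.132 = 80.332 °C

T = 80.3 °C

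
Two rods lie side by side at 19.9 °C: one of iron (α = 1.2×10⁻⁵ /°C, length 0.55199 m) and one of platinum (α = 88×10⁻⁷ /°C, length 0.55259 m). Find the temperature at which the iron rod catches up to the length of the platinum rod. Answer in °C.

T = 360.6 °C

L₁(1 + α₁ΔT) = L₂(1 + α₂ΔT) ⇒ ΔT = (L₂ − L₁)/(α₁L₁ − α₂L₂)
L₂ − L₁ = 0.55259 − 0.55199 = 6.00×10⁻⁴ m
α₁L₁ − α₂L₂ = 1.2×10⁻⁵×0.55199 − 88×10⁻⁷×0.55259 = 1.761088×10⁻⁶ m/K
ΔT = 6.00×10⁻⁴ / 1.761088×10⁻⁶ = 340.698 K
T = 19.9 + 340.698 = 360.598 °C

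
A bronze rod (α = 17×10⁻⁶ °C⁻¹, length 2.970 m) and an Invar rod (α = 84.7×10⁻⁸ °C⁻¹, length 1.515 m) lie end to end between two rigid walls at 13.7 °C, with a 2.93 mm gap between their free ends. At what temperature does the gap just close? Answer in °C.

T = 70.3 °C

Gap closes when ΔL₁ + ΔL₂ = 2.93 mm = 2.93×10⁻³ m
(α₁L₁ + α₂L₂)ΔT = g
α₁L₁ + α₂L₂ = 17×10⁻⁶×2.970 + 84.7×10⁻⁸×1.515 = 5.1773205×10⁻⁵ m/K
ΔT = 2.93×10⁻³ / 5.1773205×10⁻⁵ = 56.593 K
T = 13.7 + 56.593 = 70.293 °C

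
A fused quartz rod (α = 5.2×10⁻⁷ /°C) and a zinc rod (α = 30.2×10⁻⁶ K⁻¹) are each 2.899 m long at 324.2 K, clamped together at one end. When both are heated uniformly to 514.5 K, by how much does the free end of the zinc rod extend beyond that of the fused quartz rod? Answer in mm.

16.4 mm

ΔT = 190.3 K
fused quartz: ΔL = 5.2×10⁻⁷ × 2.899 m × 190.3 = 2.8687×10⁻⁴ m = 0.28687 mm
zinc: ΔL = 30.2×10⁻⁶ × 2.899 m × 190.3 = 1.6661×10⁻² m = 16.661 mm
difference = 16.661 − 0.28687 = 16.37413 mm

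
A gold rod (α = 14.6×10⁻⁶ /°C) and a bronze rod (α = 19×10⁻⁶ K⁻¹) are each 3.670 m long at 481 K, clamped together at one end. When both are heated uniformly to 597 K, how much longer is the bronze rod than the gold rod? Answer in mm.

1.87 mm

ΔT = 116 K
gold: ΔL = 14.6×10⁻⁶ × 3.670 m × 116 = 6.2155×10⁻³ m = 6.2155 mm
bronze: ΔL = 19×10⁻⁶ × 3.670 m × 116 = 8.0887×10⁻³ m = 8.0887 mm
difference = 8.0887 − 6.2155 = 1.8732 mm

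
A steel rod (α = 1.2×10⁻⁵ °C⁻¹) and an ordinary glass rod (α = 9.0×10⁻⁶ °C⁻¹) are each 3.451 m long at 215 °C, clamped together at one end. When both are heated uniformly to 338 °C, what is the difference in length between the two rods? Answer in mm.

ΔT = 123 K
steel: ΔL = 1.2×10⁻⁵ × 3.451 m × 123 = 5.0937×10⁻³ m = 5.0937 mm
ordinary glass: ΔL = 9.0×10⁻⁶ × 3.451 m × 123 = 3.8203×10⁻³ m = 3.8203 mm
difference = 5.0937 − 3.8203 = 1.2734 mm

1.27 mm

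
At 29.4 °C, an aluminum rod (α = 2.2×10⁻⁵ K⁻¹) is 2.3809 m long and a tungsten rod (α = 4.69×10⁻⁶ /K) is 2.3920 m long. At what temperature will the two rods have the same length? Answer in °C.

Equal length when α₁L₁ΔT − α₂L₂ΔT = L₂ − L₁ = 1.11×10⁻² m
α₁L₁ = 5.23798×10⁻⁵, α₂L₂ = 1.121848×10⁻⁵ → Δ(αL) = 4.116132×10⁻⁵ m/K
ΔT = 1.11×10⁻² / 4.116132×10⁻⁵ = 269.671 K, so T = 29.4 + 269.671 = 299.071 °C

T = 299.1 °C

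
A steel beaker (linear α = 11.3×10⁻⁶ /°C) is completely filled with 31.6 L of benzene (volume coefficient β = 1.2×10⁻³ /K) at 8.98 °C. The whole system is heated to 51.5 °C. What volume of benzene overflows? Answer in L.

1.57 L

The beaker also expands: β_container ≈ 3α = 3.39×10⁻⁵ /K
Net overflow = V₀(β_liq − 3α_cont)ΔT
β − 3α = 1.20×10⁻³ − 3.39×10⁻⁵ = 1.1661×10⁻³ /K; ΔT = 42.52 K
ΔV = 31.6 × 1.1661×10⁻³ × 42.52 = 1.57 L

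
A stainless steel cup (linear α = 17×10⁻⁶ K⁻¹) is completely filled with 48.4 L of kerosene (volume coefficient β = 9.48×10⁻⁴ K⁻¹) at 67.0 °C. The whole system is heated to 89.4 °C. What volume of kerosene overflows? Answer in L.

0.972 L

The cup also expands: β_container ≈ 3α = 5.1×10⁻⁵ /K
Net overflow = V₀(β_liq − 3α_cont)ΔT
β − 3α = 9.48×10⁻⁴ − 5.1×10⁻⁵ = 8.97×10⁻⁴ /K; ΔT = 22.4 K
ΔV = 48.4 × 8.97×10⁻⁴ × 22.4 = 0.972 L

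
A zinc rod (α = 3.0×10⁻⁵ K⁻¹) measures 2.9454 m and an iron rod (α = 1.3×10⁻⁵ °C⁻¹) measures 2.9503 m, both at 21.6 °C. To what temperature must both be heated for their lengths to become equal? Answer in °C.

T = 119.6 °C

L₁(1 + α₁ΔT) = L₂(1 + α₂ΔT) ⇒ ΔT = (L₂ − L₁)/(α₁L₁ − α₂L₂)
L₂ − L₁ = 2.9503 − 2.9454 = 4.90×10⁻³ m
α₁L₁ − α₂L₂ = 3.0×10⁻⁵×2.9454 − 1.3×10⁻⁵×2.9503 = 5.00081×10⁻⁵ m/K
ΔT = 4.90×10⁻³ / 5.00081×10⁻⁵ = 97.984 K
T = 21.6 + 97.984 = 119.584 °C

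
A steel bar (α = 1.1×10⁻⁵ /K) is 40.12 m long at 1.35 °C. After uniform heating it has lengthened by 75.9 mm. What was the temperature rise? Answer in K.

ΔL = αL₀ΔT ⇒ ΔT = ΔL / (αL₀)
ΔT = 75.9×10⁻³ m / (1.1×10⁻⁵ × 40.12 m) = 171.98 K

ΔT = 172 K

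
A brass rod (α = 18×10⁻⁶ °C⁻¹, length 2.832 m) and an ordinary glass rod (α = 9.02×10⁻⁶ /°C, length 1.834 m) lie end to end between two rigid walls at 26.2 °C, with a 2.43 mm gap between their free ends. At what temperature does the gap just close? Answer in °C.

T = 62.2 °C

α₁L₁ = 5.0976×10⁻⁵ m/K, α₂L₂ = 1.654268×10⁻⁵ m/K → total 6.751868×10⁻⁵ m/K
ΔT = g/(α₁L₁+α₂L₂) = 2.43×10⁻³ / 6.751868×10⁻⁵ = 35.990 K
T = 26.2 + 35.990 = 62.190 °C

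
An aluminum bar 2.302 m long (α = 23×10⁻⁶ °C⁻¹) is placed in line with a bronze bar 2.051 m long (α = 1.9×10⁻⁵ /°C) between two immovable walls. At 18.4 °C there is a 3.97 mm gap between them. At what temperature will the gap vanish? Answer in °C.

T = 61.6 °C

Gap closes when ΔL₁ + ΔL₂ = 3.97 mm = 3.97×10⁻³ m
(α₁L₁ + α₂L₂)ΔT = g
α₁L₁ + α₂L₂ = 23×10⁻⁶×2.302 + 1.9×10⁻⁵×2.051 = 9.1915×10⁻⁵ m/K
ΔT = 3.97×10⁻³ / 9.1915×10⁻⁵ = 43.192 K
T = 18.4 + 43.192 = 61.592 °C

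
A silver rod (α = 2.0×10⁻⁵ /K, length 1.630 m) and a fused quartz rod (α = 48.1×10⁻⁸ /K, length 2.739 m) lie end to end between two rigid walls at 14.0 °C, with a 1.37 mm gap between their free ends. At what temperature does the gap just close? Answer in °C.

Gap closes when ΔL₁ + ΔL₂ = 1.37 mm = 1.37×10⁻³ m
(α₁L₁ + α₂L₂)ΔT = g
α₁L₁ + α₂L₂ = 2.0×10⁻⁵×1.630 + 48.1×10⁻⁸×2.739 = 3.3917459×10⁻⁵ m/K
ΔT = 1.37×10⁻³ / 3.3917459×10⁻⁵ = 40.392 K
T = 14.0 + 40.392 = 54.392 °C

T = 54.4 °C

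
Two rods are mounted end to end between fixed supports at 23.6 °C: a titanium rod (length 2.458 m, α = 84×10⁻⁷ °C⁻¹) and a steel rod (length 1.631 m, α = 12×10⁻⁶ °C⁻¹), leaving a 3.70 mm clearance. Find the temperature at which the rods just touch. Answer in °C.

Gap closes when ΔL₁ + ΔL₂ = 3.70 mm = 3.70×10⁻³ m
(α₁L₁ + α₂L₂)ΔT = g
α₁L₁ + α₂L₂ = 84×10⁻⁷×2.458 + 12×10⁻⁶×1.631 = 4.02192×10⁻⁵ m/K
ΔT = 3.70×10⁻³ / 4.02192×10⁻⁵ = 92.00 K
T = 23.6 + 92.00 = 115.60 °C

T = 116 °C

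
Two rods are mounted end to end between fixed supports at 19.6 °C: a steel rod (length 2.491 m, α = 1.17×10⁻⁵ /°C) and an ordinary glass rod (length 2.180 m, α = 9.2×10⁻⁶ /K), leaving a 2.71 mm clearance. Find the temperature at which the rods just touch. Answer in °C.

T = 74.7 °C

Gap closes when ΔL₁ + ΔL₂ = 2.71 mm = 2.71×10⁻³ m
(α₁L₁ + α₂L₂)ΔT = g
α₁L₁ + α₂L₂ = 1.17×10⁻⁵×2.491 + 9.2×10⁻⁶×2.180 = 4.92007×10⁻⁵ m/K
ΔT = 2.71×10⁻³ / 4.92007×10⁻⁵ = 55.081 K
T = 19.6 + 55.081 = 74.681 °C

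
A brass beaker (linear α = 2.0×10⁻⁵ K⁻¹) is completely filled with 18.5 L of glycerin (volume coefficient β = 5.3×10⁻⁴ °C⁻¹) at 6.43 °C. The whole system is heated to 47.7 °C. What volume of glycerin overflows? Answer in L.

0.359 L

The beaker also expands: β_container ≈ 3α = 6.0×10⁻⁵ /K
Net overflow = V₀(β_liq − 3α_cont)ΔT
β − 3α = 5.30×10⁻⁴ − 6.0×10⁻⁵ = 4.70×10⁻⁴ /K; ΔT = 41.27 K
ΔV = 18.5 × 4.70×10⁻⁴ × 41.27 = 0.359 L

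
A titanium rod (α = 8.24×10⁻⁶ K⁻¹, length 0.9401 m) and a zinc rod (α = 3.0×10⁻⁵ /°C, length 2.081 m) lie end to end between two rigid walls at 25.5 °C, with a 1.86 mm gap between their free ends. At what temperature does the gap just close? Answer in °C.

T = 52.0 °C

α₁L₁ = 7.746424×10⁻⁶ m/K, α₂L₂ = 6.243×10⁻⁵ m/K → total 7.0176424×10⁻⁵ m/K
ΔT = g/(α₁L₁+α₂L₂) = 1.86×10⁻³ / 7.0176424×10⁻⁵ = 26.505 K
T = 25.5 + 26.505 = 52.005 °C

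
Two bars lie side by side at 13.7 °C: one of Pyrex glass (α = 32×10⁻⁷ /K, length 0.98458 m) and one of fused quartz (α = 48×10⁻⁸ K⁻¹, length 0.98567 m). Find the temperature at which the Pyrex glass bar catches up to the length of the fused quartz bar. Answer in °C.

L₁(1 + α₁ΔT) = L₂(1 + α₂ΔT) ⇒ ΔT = (L₂ − L₁)/(α₁L₁ − α₂L₂)
L₂ − L₁ = 0.98567 − 0.98458 = 1.09×10⁻³ m
α₁L₁ − α₂L₂ = 32×10⁻⁷×0.98458 − 48×10⁻⁸×0.98567 = 2.6775344×10⁻⁶ m/K
ΔT = 1.09×10⁻³ / 2.6775344×10⁻⁶ = 407.091 K
T = 13.7 + 407.091 = 420.791 °C

T = 420.8 °C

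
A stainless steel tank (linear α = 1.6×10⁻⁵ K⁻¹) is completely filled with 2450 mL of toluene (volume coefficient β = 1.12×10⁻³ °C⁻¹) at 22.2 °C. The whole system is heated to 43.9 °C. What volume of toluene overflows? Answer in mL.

The tank also expands: β_container ≈ 3α = 4.8×10⁻⁵ /K
Net overflow = V₀(β_liq − 3α_cont)ΔT
β − 3α = 1.12×10⁻³ − 4.8×10⁻⁵ = 1.072×10⁻³ /K; ΔT = 21.7 K
ΔV = 2450 × 1.072×10⁻³ × 21.7 = 57.0 mL

57.0 mL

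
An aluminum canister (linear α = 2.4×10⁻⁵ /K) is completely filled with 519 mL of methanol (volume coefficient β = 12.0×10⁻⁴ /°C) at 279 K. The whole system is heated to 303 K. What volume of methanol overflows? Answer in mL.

14.1 mL

The canister also expands: β_container ≈ 3α = 7.2×10⁻⁵ /K
Net overflow = V₀(β_liq − 3α_cont)ΔT
β − 3α = 1.20×10⁻³ − 7.2×10⁻⁵ = 1.128×10⁻³ /K; ΔT = 24 K
ΔV = 519 × 1.128×10⁻³ × 24 = 14.1 mL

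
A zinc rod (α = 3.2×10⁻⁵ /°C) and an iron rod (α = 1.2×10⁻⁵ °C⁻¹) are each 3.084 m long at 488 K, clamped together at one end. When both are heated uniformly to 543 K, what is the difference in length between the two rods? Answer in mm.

ΔT = 55 K
zinc: ΔL = 3.2×10⁻⁵ × 3.084 m × 55 = 5.4278×10⁻³ m = 5.4278 mm
iron: ΔL = 1.2×10⁻⁵ × 3.084 m × 55 = 2.0354×10⁻³ m = 2.0354 mm
difference = 5.4278 − 2.0354 = 3.3924 mm

3.39 mm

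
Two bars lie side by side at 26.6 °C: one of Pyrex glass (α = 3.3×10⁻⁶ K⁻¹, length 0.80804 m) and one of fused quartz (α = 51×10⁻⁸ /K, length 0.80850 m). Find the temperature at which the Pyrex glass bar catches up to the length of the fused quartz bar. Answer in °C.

T = 230.7 °C

L₁(1 + α₁ΔT) = L₂(1 + α₂ΔT) ⇒ ΔT = (L₂ − L₁)/(α₁L₁ − α₂L₂)
L₂ − L₁ = 0.80850 − 0.80804 = 4.60×10⁻⁴ m
α₁L₁ − α₂L₂ = 3.3×10⁻⁶×0.80804 − 51×10⁻⁸×0.80850 = 2.254197×10⁻⁶ m/K
ΔT = 4.60×10⁻⁴ / 2.254197×10⁻⁶ = 204.064 K
T = 26.6 + 204.064 = 230.664 °C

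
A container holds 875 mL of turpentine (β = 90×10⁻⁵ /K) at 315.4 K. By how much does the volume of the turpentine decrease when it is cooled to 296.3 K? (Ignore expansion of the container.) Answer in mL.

|ΔT| = |296.3 − 315.4| = 19.1 K
ΔV = βV₀ΔT = (90×10⁻⁵)(875)(19.1) = 15.0 mL

ΔV = 15.0 mL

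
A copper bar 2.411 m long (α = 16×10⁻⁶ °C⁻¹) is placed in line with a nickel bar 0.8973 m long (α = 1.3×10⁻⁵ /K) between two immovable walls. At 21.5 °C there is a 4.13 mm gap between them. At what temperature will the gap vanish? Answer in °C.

T = 104 °C

α₁L₁ = 3.8576×10⁻⁵ m/K, α₂L₂ = 1.16649×10⁻⁵ m/K → total 5.02409×10⁻⁵ m/K
ΔT = g/(α₁L₁+α₂L₂) = 4.13×10⁻³ / 5.02409×10⁻⁵ = 82.20 K
T = 21.5 + 82.20 = 103.70 °C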